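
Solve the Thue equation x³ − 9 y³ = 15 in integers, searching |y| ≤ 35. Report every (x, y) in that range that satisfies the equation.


The equation is x³ - 9y³ = 15. For fixed y, x³ = 9·y³ + 15, so a solution requires the RHS to be a perfect cube.
Strategy: iterate y from -35 to 35, compute RHS = 9·y³ + 15, and check whether it is a (positive or negative) perfect cube.
Check small values of y:
  y = 0: RHS = 15 is not a perfect cube.
  y = 1: RHS = 24 is not a perfect cube.
  y = -1: RHS = 6 is not a perfect cube.
  y = 2: RHS = 87 is not a perfect cube.
  y = -2: RHS = -57 is not a perfect cube.
  y = 3: RHS = 258 is not a perfect cube.
  y = -3: RHS = -228 is not a perfect cube.
Continuing the search up to |y| = 35 finds no solutions either.
No (x, y) in the scanned range satisfies the equation.

No integer solutions with |y| ≤ 35.


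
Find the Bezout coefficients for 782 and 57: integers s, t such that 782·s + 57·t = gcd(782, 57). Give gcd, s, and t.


Euclidean algorithm on (782, 57) — divide until remainder is 0:
  782 = 13 · 57 + 41
  57 = 1 · 41 + 16
  41 = 2 · 16 + 9
  16 = 1 · 9 + 7
  9 = 1 · 7 + 2
  7 = 3 · 2 + 1
  2 = 2 · 1 + 0
gcd(782, 57) = 1.
Track Bezout coefficients alongside the remainders: start with r₀ = 782 = a·1 + b·0 (s = 1, t = 0) and r₁ = 57 = a·0 + b·1 (s = 0, t = 1); each new remainder r_{k+1} = r_{k-1} − q_k·r_k inherits s_{k+1} = s_{k-1} − q_k·s_k, t_{k+1} = t_{k-1} − q_k·t_k, so r_k = a·s_k + b·t_k at every step:
  q = 13: r = 41, s = 1 − 13·0 = 1, t = 0 − 13·1 = -13  (check: 782·1 + 57·(-13) = 41)
  q = 1: r = 16, s = 0 − 1·1 = -1, t = 1 − 1·(-13) = 14  (check: 782·(-1) + 57·14 = 16)
  q = 2: r = 9, s = 1 − 2·(-1) = 3, t = -13 − 2·14 = -41  (check: 782·3 + 57·(-41) = 9)
  q = 1: r = 7, s = -1 − 1·3 = -4, t = 14 − 1·(-41) = 55  (check: 782·(-4) + 57·55 = 7)
  q = 1: r = 2, s = 3 − 1·(-4) = 7, t = -41 − 1·55 = -96  (check: 782·7 + 57·(-96) = 2)
  q = 3: r = 1, s = -4 − 3·7 = -25, t = 55 − 3·(-96) = 343  (check: 782·(-25) + 57·343 = 1)
The row with r = 1 (the gcd) gives the Bezout coefficients s = -25, t = 343.
Result: 782 · (-25) + 57 · (343) = 1.

gcd(782, 57) = 1; s = -25, t = 343 (check: 782·(-25) + 57·343 = 1).


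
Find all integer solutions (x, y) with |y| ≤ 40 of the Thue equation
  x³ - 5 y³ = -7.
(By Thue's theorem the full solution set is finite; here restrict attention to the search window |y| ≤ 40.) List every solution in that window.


The equation is x³ - 5y³ = -7. For fixed y, x³ = 5·y³ − 7, so a solution requires the RHS to be a perfect cube.
Strategy: iterate y from -40 to 40, compute RHS = 5·y³ − 7, and check whether it is a (positive or negative) perfect cube.
Check small values of y:
  y = 0: RHS = -7 is not a perfect cube.
  y = 1: RHS = -2 is not a perfect cube.
  y = -1: RHS = -12 is not a perfect cube.
  y = 2: RHS = 33 is not a perfect cube.
  y = -2: RHS = -47 is not a perfect cube.
  y = 3: RHS = 128 is not a perfect cube.
  y = -3: RHS = -142 is not a perfect cube.
Continuing the search up to |y| = 40 finds no solutions either.
No (x, y) in the scanned range satisfies the equation.

No integer solutions with |y| ≤ 40.


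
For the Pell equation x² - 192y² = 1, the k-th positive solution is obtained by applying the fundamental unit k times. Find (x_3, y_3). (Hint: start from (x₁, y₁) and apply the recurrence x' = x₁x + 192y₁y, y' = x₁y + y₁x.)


Step 1: Find the fundamental solution (x₁, y₁) of x² - 192y² = 1.
  Expand √192 as a continued fraction. a₀ = ⌊√192⌋ = 13; iterate m_{k+1} = d_k·a_k − m_k, d_{k+1} = (192 − m_{k+1}²)/d_k, a_{k+1} = ⌊(a₀ + m_{k+1})/d_{k+1}⌋ (starting m₀ = 0, d₀ = 1), with convergents p_k = a_k·p_{k-1} + p_{k-2}, q_k = a_k·q_{k-1} + q_{k-2} (p₋₁ = 1, q₋₁ = 0):
  k = 0: a₀ = 13; p₀/q₀ = 13/1; p₀² − 192·q₀² = 169 − 192 = -23.
  k = 1: m = 13, d = 23, a = ⌊(13 + 13)/23⌋ = 1; p/q = (1·13 + 1)/(1·1 + 0) = 14/1; p² − 192·q² = 196 − 192 = 4.
  k = 2: m = 10, d = 4, a = ⌊(13 + 10)/4⌋ = 5; p/q = (5·14 + 13)/(5·1 + 1) = 83/6; p² − 192·q² = 6889 − 6912 = -23.
  k = 3: m = 10, d = 23, a = ⌊(13 + 10)/23⌋ = 1; p/q = (1·83 + 14)/(1·6 + 1) = 97/7; p² − 192·q² = 9409 − 9408 = 1.
  The first convergent with p² − 192·q² = 1 gives the fundamental solution (x₁, y₁) = (97, 7).
Step 2: Apply the recurrence (x_{n+1}, y_{n+1}) = (x₁x_n + 192y₁y_n, x₁y_n + y₁x_n) repeatedly.
  From (x_1, y_1) = (97, 7): x_2 = 97·97 + 192·7·7 = 18817; y_2 = 97·7 + 7·97 = 1358.
  From (x_2, y_2) = (18817, 1358): x_3 = 97·18817 + 192·7·1358 = 3650401; y_3 = 97·1358 + 7·18817 = 263445.
Step 3: Verify x_3² - 192·y_3² = 13325427460801 - 13325427460800 = 1 (should be 1). ✓

(x_1, y_1) = (97, 7); (x_3, y_3) = (3650401, 263445).


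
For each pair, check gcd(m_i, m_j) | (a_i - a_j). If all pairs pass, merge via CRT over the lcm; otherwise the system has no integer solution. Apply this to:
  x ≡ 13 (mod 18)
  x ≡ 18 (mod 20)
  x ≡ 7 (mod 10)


Moduli 18, 20, 10 are not pairwise coprime, so CRT works modulo lcm(m_i) when all pairwise compatibility conditions hold.
Pairwise compatibility: gcd(m_i, m_j) must divide a_i - a_j for every pair.
Merge one congruence at a time:
  Start: x ≡ 13 (mod 18).
  Combine with x ≡ 18 (mod 20): gcd(18, 20) = 2, and 18 - 13 = 5 is NOT divisible by 2.
    ⇒ system is inconsistent (no integer solution).

No solution (the system is inconsistent).


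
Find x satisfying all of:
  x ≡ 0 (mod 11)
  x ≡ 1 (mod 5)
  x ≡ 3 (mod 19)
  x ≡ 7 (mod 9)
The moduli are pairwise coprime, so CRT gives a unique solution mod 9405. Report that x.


Product of moduli M = 11 · 5 · 19 · 9 = 9405.
Merge one congruence at a time:
  Start: x ≡ 0 (mod 11).
  Combine with x ≡ 1 (mod 5); new modulus lcm = 55.
    Write x = 0 + 11·t and substitute into x ≡ 1 (mod 5): 11·t ≡ 1 − 0 = 1 (mod 5).
    Reduce coefficients mod 5: 1·t ≡ 1 (mod 5).
    So t ≡ 1 (mod 5).
    Then x = 0 + 11·1 = 11, valid modulo lcm(11, 5) = 55: x ≡ 11 (mod 55).
  Combine with x ≡ 3 (mod 19); new modulus lcm = 1045.
    Write x = 11 + 55·t and substitute into x ≡ 3 (mod 19): 55·t ≡ 3 − 11 = -8 (mod 19).
    Reduce coefficients mod 19: 17·t ≡ 11 (mod 19).
    The inverse of 17 mod 19 is 9 (since 17·9 = 153 = 8·19 + 1), so t ≡ 9·11 = 99 ≡ 4 (mod 19).
    Then x = 11 + 55·4 = 231, valid modulo lcm(55, 19) = 1045: x ≡ 231 (mod 1045).
  Combine with x ≡ 7 (mod 9); new modulus lcm = 9405.
    Write x = 231 + 1045·t and substitute into x ≡ 7 (mod 9): 1045·t ≡ 7 − 231 = -224 (mod 9).
    Reduce coefficients mod 9: 1·t ≡ 1 (mod 9).
    So t ≡ 1 (mod 9).
    Then x = 231 + 1045·1 = 1276, valid modulo lcm(1045, 9) = 9405: x ≡ 1276 (mod 9405).
Verify against each original: 1276 mod 11 = 0, 1276 mod 5 = 1, 1276 mod 19 = 3, 1276 mod 9 = 7.

x ≡ 1276 (mod 9405).


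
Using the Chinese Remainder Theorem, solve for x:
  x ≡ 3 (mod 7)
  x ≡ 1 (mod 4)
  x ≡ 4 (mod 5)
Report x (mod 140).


Moduli 7, 4, 5 are pairwise coprime; by CRT there is a unique solution modulo M = 7 · 4 · 5 = 140.
Solve pairwise, accumulating the modulus:
  Start with x ≡ 3 (mod 7).
  Combine with x ≡ 1 (mod 4): since gcd(7, 4) = 1, we get a unique residue mod 28.
    Write x = 3 + 7·t and substitute into x ≡ 1 (mod 4): 7·t ≡ 1 − 3 = -2 (mod 4).
    Reduce coefficients mod 4: 3·t ≡ 2 (mod 4).
    The inverse of 3 mod 4 is 3 (since 3·3 = 9 = 2·4 + 1), so t ≡ 3·2 = 6 ≡ 2 (mod 4).
    Then x = 3 + 7·2 = 17, valid modulo lcm(7, 4) = 28: x ≡ 17 (mod 28).
  Combine with x ≡ 4 (mod 5): since gcd(28, 5) = 1, we get a unique residue mod 140.
    Write x = 17 + 28·t and substitute into x ≡ 4 (mod 5): 28·t ≡ 4 − 17 = -13 (mod 5).
    Reduce coefficients mod 5: 3·t ≡ 2 (mod 5).
    The inverse of 3 mod 5 is 2 (since 3·2 = 6 = 1·5 + 1), so t ≡ 2·2 = 4 ≡ 4 (mod 5).
    Then x = 17 + 28·4 = 129, valid modulo lcm(28, 5) = 140: x ≡ 129 (mod 140).
Verify: 129 mod 7 = 3 ✓, 129 mod 4 = 1 ✓, 129 mod 5 = 4 ✓.

x ≡ 129 (mod 140).


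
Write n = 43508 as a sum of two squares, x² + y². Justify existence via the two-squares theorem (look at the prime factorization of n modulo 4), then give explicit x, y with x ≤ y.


Step 1: Factor n = 43508 = 2^2 · 73 · 149.
Step 2: Check the mod-4 condition on each prime factor: 2 = 2 (special); 73 ≡ 1 (mod 4), exponent 1; 149 ≡ 1 (mod 4), exponent 1.
All primes ≡ 3 (mod 4) appear to even exponent (or don't appear), so by the two-squares theorem n IS expressible as a sum of two squares.
Step 3: Build a representation. Group n = k² · m with k = 2 and m = 73 · 149 = 10877 (a product of primes ≡ 1 (mod 4)); a representation of m scales to one of n via (k·x)² + (k·y)² = k²(x² + y²). Each prime p ≡ 1 (mod 4) is itself a sum of two squares; find a² by testing p − a² for a perfect square:
  73: 73 − 1² = 72, 73 − 2² = 69, 73 − 3² = 64 = 8² ⇒ 73 = 3² + 8².
  149: 149 − 1² = 148, 149 − 2² = 145, 149 − 3² = 140, 149 − 4² = 133, 149 − 5² = 124, 149 − 6² = 113, 149 − 7² = 100 = 10² ⇒ 149 = 7² + 10².
  Combine using the Brahmagupta–Fibonacci identity (a² + b²)(c² + d²) = (ac − bd)² + (ad + bc)² = (ac + bd)² + (ad − bc)²:
  73 · 149 = 10877: from (3² + 8²)(7² + 10²), take (3·7 − 8·10, 3·10 + 8·7) = (21 − 80, 30 + 56) = (-59, 86); dropping signs (only squares matter) gives (59, 86); check 59² + 86² = 3481 + 7396 = 10877 ✓.
  Scale by k = 2: (2·59, 2·86) = (118, 172).
Step 4: Order so x ≤ y and verify: 118² + 172² = 13924 + 29584 = 43508 = n. ✓

n = 43508 = 118² + 172² (one valid representation with x ≤ y).


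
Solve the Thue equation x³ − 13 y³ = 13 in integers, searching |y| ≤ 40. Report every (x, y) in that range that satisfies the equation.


The equation is x³ - 13y³ = 13. For fixed y, x³ = 13·y³ + 13, so a solution requires the RHS to be a perfect cube.
Strategy: iterate y from -40 to 40, compute RHS = 13·y³ + 13, and check whether it is a (positive or negative) perfect cube.
Check small values of y:
  y = 0: RHS = 13 is not a perfect cube.
  y = 1: RHS = 26 is not a perfect cube.
  y = -1: RHS = 0 = (0)³ ⇒ x = 0 works.
  y = 2: RHS = 117 is not a perfect cube.
  y = -2: RHS = -91 is not a perfect cube.
  y = 3: RHS = 364 is not a perfect cube.
  y = -3: RHS = -338 is not a perfect cube.
Continuing the search up to |y| = 40 finds no further solutions beyond those listed.
Collected solutions: (0, -1).

Solutions (with |y| ≤ 40): (0, -1).


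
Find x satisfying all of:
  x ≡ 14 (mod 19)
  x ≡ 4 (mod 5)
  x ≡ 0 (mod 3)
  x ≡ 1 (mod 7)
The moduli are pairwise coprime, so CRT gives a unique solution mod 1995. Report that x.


Product of moduli M = 19 · 5 · 3 · 7 = 1995.
Merge one congruence at a time:
  Start: x ≡ 14 (mod 19).
  Combine with x ≡ 4 (mod 5); new modulus lcm = 95.
    Write x = 14 + 19·t and substitute into x ≡ 4 (mod 5): 19·t ≡ 4 − 14 = -10 (mod 5).
    Reduce coefficients mod 5: 4·t ≡ 0 (mod 5).
    The inverse of 4 mod 5 is 4 (since 4·4 = 16 = 3·5 + 1), so t ≡ 4·0 = 0 ≡ 0 (mod 5).
    Then x = 14 + 19·0 = 14, valid modulo lcm(19, 5) = 95: x ≡ 14 (mod 95).
  Combine with x ≡ 0 (mod 3); new modulus lcm = 285.
    Write x = 14 + 95·t and substitute into x ≡ 0 (mod 3): 95·t ≡ 0 − 14 = -14 (mod 3).
    Reduce coefficients mod 3: 2·t ≡ 1 (mod 3).
    The inverse of 2 mod 3 is 2 (since 2·2 = 4 = 1·3 + 1), so t ≡ 2·1 = 2 ≡ 2 (mod 3).
    Then x = 14 + 95·2 = 204, valid modulo lcm(95, 3) = 285: x ≡ 204 (mod 285).
  Combine with x ≡ 1 (mod 7); new modulus lcm = 1995.
    Write x = 204 + 285·t and substitute into x ≡ 1 (mod 7): 285·t ≡ 1 − 204 = -203 (mod 7).
    Reduce coefficients mod 7: 5·t ≡ 0 (mod 7).
    The inverse of 5 mod 7 is 3 (since 5·3 = 15 = 2·7 + 1), so t ≡ 3·0 = 0 ≡ 0 (mod 7).
    Then x = 204 + 285·0 = 204, valid modulo lcm(285, 7) = 1995: x ≡ 204 (mod 1995).
Verify against each original: 204 mod 19 = 14, 204 mod 5 = 4, 204 mod 3 = 0, 204 mod 7 = 1.

x ≡ 204 (mod 1995).


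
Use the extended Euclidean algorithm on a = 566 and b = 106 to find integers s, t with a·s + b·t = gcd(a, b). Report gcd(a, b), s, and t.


Euclidean algorithm on (566, 106) — divide until remainder is 0:
  566 = 5 · 106 + 36
  106 = 2 · 36 + 34
  36 = 1 · 34 + 2
  34 = 17 · 2 + 0
gcd(566, 106) = 2.
Track Bezout coefficients alongside the remainders: start with r₀ = 566 = a·1 + b·0 (s = 1, t = 0) and r₁ = 106 = a·0 + b·1 (s = 0, t = 1); each new remainder r_{k+1} = r_{k-1} − q_k·r_k inherits s_{k+1} = s_{k-1} − q_k·s_k, t_{k+1} = t_{k-1} − q_k·t_k, so r_k = a·s_k + b·t_k at every step:
  q = 5: r = 36, s = 1 − 5·0 = 1, t = 0 − 5·1 = -5  (check: 566·1 + 106·(-5) = 36)
  q = 2: r = 34, s = 0 − 2·1 = -2, t = 1 − 2·(-5) = 11  (check: 566·(-2) + 106·11 = 34)
  q = 1: r = 2, s = 1 − 1·(-2) = 3, t = -5 − 1·11 = -16  (check: 566·3 + 106·(-16) = 2)
The row with r = 2 (the gcd) gives the Bezout coefficients s = 3, t = -16.
Result: 566 · (3) + 106 · (-16) = 2.

gcd(566, 106) = 2; s = 3, t = -16 (check: 566·3 + 106·(-16) = 2).


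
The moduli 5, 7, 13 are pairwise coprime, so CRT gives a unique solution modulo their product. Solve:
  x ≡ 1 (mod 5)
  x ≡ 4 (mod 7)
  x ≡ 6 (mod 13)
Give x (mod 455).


Moduli 5, 7, 13 are pairwise coprime; by CRT there is a unique solution modulo M = 5 · 7 · 13 = 455.
Solve pairwise, accumulating the modulus:
  Start with x ≡ 1 (mod 5).
  Combine with x ≡ 4 (mod 7): since gcd(5, 7) = 1, we get a unique residue mod 35.
    Write x = 1 + 5·t and substitute into x ≡ 4 (mod 7): 5·t ≡ 4 − 1 = 3 (mod 7).
    The inverse of 5 mod 7 is 3 (since 5·3 = 15 = 2·7 + 1), so t ≡ 3·3 = 9 ≡ 2 (mod 7).
    Then x = 1 + 5·2 = 11, valid modulo lcm(5, 7) = 35: x ≡ 11 (mod 35).
  Combine with x ≡ 6 (mod 13): since gcd(35, 13) = 1, we get a unique residue mod 455.
    Write x = 11 + 35·t and substitute into x ≡ 6 (mod 13): 35·t ≡ 6 − 11 = -5 (mod 13).
    Reduce coefficients mod 13: 9·t ≡ 8 (mod 13).
    The inverse of 9 mod 13 is 3 (since 9·3 = 27 = 2·13 + 1), so t ≡ 3·8 = 24 ≡ 11 (mod 13).
    Then x = 11 + 35·11 = 396, valid modulo lcm(35, 13) = 455: x ≡ 396 (mod 455).
Verify: 396 mod 5 = 1 ✓, 396 mod 7 = 4 ✓, 396 mod 13 = 6 ✓.

x ≡ 396 (mod 455).


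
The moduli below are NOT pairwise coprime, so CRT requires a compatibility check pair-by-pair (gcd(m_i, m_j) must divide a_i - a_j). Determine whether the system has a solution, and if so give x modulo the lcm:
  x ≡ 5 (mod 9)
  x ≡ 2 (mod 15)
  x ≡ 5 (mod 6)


Moduli 9, 15, 6 are not pairwise coprime, so CRT works modulo lcm(m_i) when all pairwise compatibility conditions hold.
Pairwise compatibility: gcd(m_i, m_j) must divide a_i - a_j for every pair.
Merge one congruence at a time:
  Start: x ≡ 5 (mod 9).
  Combine with x ≡ 2 (mod 15): gcd(9, 15) = 3; 2 - 5 = -3, which IS divisible by 3, so compatible.
    Write x = 5 + 9·t and substitute into x ≡ 2 (mod 15): 9·t ≡ 2 − 5 = -3 (mod 15).
    Divide the congruence (and modulus) by g = 3: 3·t ≡ -1 (mod 5).
    Reduce coefficients mod 5: 3·t ≡ 4 (mod 5).
    The inverse of 3 mod 5 is 2 (since 3·2 = 6 = 1·5 + 1), so t ≡ 2·4 = 8 ≡ 3 (mod 5).
    Then x = 5 + 9·3 = 32, valid modulo lcm(9, 15) = 45: x ≡ 32 (mod 45).
  Combine with x ≡ 5 (mod 6): gcd(45, 6) = 3; 5 - 32 = -27, which IS divisible by 3, so compatible.
    Write x = 32 + 45·t and substitute into x ≡ 5 (mod 6): 45·t ≡ 5 − 32 = -27 (mod 6).
    Divide the congruence (and modulus) by g = 3: 15·t ≡ -9 (mod 2).
    Reduce coefficients mod 2: 1·t ≡ 1 (mod 2).
    So t ≡ 1 (mod 2).
    Then x = 32 + 45·1 = 77, valid modulo lcm(45, 6) = 90: x ≡ 77 (mod 90).
Verify: 77 mod 9 = 5, 77 mod 15 = 2, 77 mod 6 = 5.

x ≡ 77 (mod 90).


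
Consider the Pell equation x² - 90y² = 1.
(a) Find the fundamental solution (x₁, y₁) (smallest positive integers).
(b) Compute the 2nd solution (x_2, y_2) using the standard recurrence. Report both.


Step 1: Find the fundamental solution (x₁, y₁) of x² - 90y² = 1.
  Expand √90 as a continued fraction. a₀ = ⌊√90⌋ = 9; iterate m_{k+1} = d_k·a_k − m_k, d_{k+1} = (90 − m_{k+1}²)/d_k, a_{k+1} = ⌊(a₀ + m_{k+1})/d_{k+1}⌋ (starting m₀ = 0, d₀ = 1), with convergents p_k = a_k·p_{k-1} + p_{k-2}, q_k = a_k·q_{k-1} + q_{k-2} (p₋₁ = 1, q₋₁ = 0):
  k = 0: a₀ = 9; p₀/q₀ = 9/1; p₀² − 90·q₀² = 81 − 90 = -9.
  k = 1: m = 9, d = 9, a = ⌊(9 + 9)/9⌋ = 2; p/q = (2·9 + 1)/(2·1 + 0) = 19/2; p² − 90·q² = 361 − 360 = 1.
  The first convergent with p² − 90·q² = 1 gives the fundamental solution (x₁, y₁) = (19, 2).
Step 2: Apply the recurrence (x_{n+1}, y_{n+1}) = (x₁x_n + 90y₁y_n, x₁y_n + y₁x_n) repeatedly.
  From (x_1, y_1) = (19, 2): x_2 = 19·19 + 90·2·2 = 721; y_2 = 19·2 + 2·19 = 76.
Step 3: Verify x_2² - 90·y_2² = 519841 - 519840 = 1 (should be 1). ✓

(x_1, y_1) = (19, 2); (x_2, y_2) = (721, 76).


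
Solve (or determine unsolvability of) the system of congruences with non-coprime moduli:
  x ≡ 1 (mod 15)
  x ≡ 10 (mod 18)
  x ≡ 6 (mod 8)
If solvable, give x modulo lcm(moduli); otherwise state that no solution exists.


Moduli 15, 18, 8 are not pairwise coprime, so CRT works modulo lcm(m_i) when all pairwise compatibility conditions hold.
Pairwise compatibility: gcd(m_i, m_j) must divide a_i - a_j for every pair.
Merge one congruence at a time:
  Start: x ≡ 1 (mod 15).
  Combine with x ≡ 10 (mod 18): gcd(15, 18) = 3; 10 - 1 = 9, which IS divisible by 3, so compatible.
    Write x = 1 + 15·t and substitute into x ≡ 10 (mod 18): 15·t ≡ 10 − 1 = 9 (mod 18).
    Divide the congruence (and modulus) by g = 3: 5·t ≡ 3 (mod 6).
    The inverse of 5 mod 6 is 5 (since 5·5 = 25 = 4·6 + 1), so t ≡ 5·3 = 15 ≡ 3 (mod 6).
    Then x = 1 + 15·3 = 46, valid modulo lcm(15, 18) = 90: x ≡ 46 (mod 90).
  Combine with x ≡ 6 (mod 8): gcd(90, 8) = 2; 6 - 46 = -40, which IS divisible by 2, so compatible.
    Write x = 46 + 90·t and substitute into x ≡ 6 (mod 8): 90·t ≡ 6 − 46 = -40 (mod 8).
    Divide the congruence (and modulus) by g = 2: 45·t ≡ -20 (mod 4).
    Reduce coefficients mod 4: 1·t ≡ 0 (mod 4).
    So t ≡ 0 (mod 4).
    Then x = 46 + 90·0 = 46, valid modulo lcm(90, 8) = 360: x ≡ 46 (mod 360).
Verify: 46 mod 15 = 1, 46 mod 18 = 10, 46 mod 8 = 6.

x ≡ 46 (mod 360).


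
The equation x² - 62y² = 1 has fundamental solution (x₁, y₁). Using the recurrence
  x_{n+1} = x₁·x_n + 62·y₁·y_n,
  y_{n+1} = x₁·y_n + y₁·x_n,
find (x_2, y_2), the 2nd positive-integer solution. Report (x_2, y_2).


Step 1: Find the fundamental solution (x₁, y₁) of x² - 62y² = 1.
  Expand √62 as a continued fraction. a₀ = ⌊√62⌋ = 7; iterate m_{k+1} = d_k·a_k − m_k, d_{k+1} = (62 − m_{k+1}²)/d_k, a_{k+1} = ⌊(a₀ + m_{k+1})/d_{k+1}⌋ (starting m₀ = 0, d₀ = 1), with convergents p_k = a_k·p_{k-1} + p_{k-2}, q_k = a_k·q_{k-1} + q_{k-2} (p₋₁ = 1, q₋₁ = 0):
  k = 0: a₀ = 7; p₀/q₀ = 7/1; p₀² − 62·q₀² = 49 − 62 = -13.
  k = 1: m = 7, d = 13, a = ⌊(7 + 7)/13⌋ = 1; p/q = (1·7 + 1)/(1·1 + 0) = 8/1; p² − 62·q² = 64 − 62 = 2.
  k = 2: m = 6, d = 2, a = ⌊(7 + 6)/2⌋ = 6; p/q = (6·8 + 7)/(6·1 + 1) = 55/7; p² − 62·q² = 3025 − 3038 = -13.
  k = 3: m = 6, d = 13, a = ⌊(7 + 6)/13⌋ = 1; p/q = (1·55 + 8)/(1·7 + 1) = 63/8; p² − 62·q² = 3969 − 3968 = 1.
  The first convergent with p² − 62·q² = 1 gives the fundamental solution (x₁, y₁) = (63, 8).
Step 2: Apply the recurrence (x_{n+1}, y_{n+1}) = (x₁x_n + 62y₁y_n, x₁y_n + y₁x_n) repeatedly.
  From (x_1, y_1) = (63, 8): x_2 = 63·63 + 62·8·8 = 7937; y_2 = 63·8 + 8·63 = 1008.
Step 3: Verify x_2² - 62·y_2² = 62995969 - 62995968 = 1 (should be 1). ✓

(x_1, y_1) = (63, 8); (x_2, y_2) = (7937, 1008).


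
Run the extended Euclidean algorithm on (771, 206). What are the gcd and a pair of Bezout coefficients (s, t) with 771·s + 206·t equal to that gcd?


Euclidean algorithm on (771, 206) — divide until remainder is 0:
  771 = 3 · 206 + 153
  206 = 1 · 153 + 53
  153 = 2 · 53 + 47
  53 = 1 · 47 + 6
  47 = 7 · 6 + 5
  6 = 1 · 5 + 1
  5 = 5 · 1 + 0
gcd(771, 206) = 1.
Track Bezout coefficients alongside the remainders: start with r₀ = 771 = a·1 + b·0 (s = 1, t = 0) and r₁ = 206 = a·0 + b·1 (s = 0, t = 1); each new remainder r_{k+1} = r_{k-1} − q_k·r_k inherits s_{k+1} = s_{k-1} − q_k·s_k, t_{k+1} = t_{k-1} − q_k·t_k, so r_k = a·s_k + b·t_k at every step:
  q = 3: r = 153, s = 1 − 3·0 = 1, t = 0 − 3·1 = -3  (check: 771·1 + 206·(-3) = 153)
  q = 1: r = 53, s = 0 − 1·1 = -1, t = 1 − 1·(-3) = 4  (check: 771·(-1) + 206·4 = 53)
  q = 2: r = 47, s = 1 − 2·(-1) = 3, t = -3 − 2·4 = -11  (check: 771·3 + 206·(-11) = 47)
  q = 1: r = 6, s = -1 − 1·3 = -4, t = 4 − 1·(-11) = 15  (check: 771·(-4) + 206·15 = 6)
  q = 7: r = 5, s = 3 − 7·(-4) = 31, t = -11 − 7·15 = -116  (check: 771·31 + 206·(-116) = 5)
  q = 1: r = 1, s = -4 − 1·31 = -35, t = 15 − 1·(-116) = 131  (check: 771·(-35) + 206·131 = 1)
The row with r = 1 (the gcd) gives the Bezout coefficients s = -35, t = 131.
Result: 771 · (-35) + 206 · (131) = 1.

gcd(771, 206) = 1; s = -35, t = 131 (check: 771·(-35) + 206·131 = 1).


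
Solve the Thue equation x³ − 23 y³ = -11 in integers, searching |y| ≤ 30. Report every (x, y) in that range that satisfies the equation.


The equation is x³ - 23y³ = -11. For fixed y, x³ = 23·y³ − 11, so a solution requires the RHS to be a perfect cube.
Strategy: iterate y from -30 to 30, compute RHS = 23·y³ − 11, and check whether it is a (positive or negative) perfect cube.
Check small values of y:
  y = 0: RHS = -11 is not a perfect cube.
  y = 1: RHS = 12 is not a perfect cube.
  y = -1: RHS = -34 is not a perfect cube.
  y = 2: RHS = 173 is not a perfect cube.
  y = -2: RHS = -195 is not a perfect cube.
  y = 3: RHS = 610 is not a perfect cube.
  y = -3: RHS = -632 is not a perfect cube.
Continuing the search up to |y| = 30 finds no solutions either.
No (x, y) in the scanned range satisfies the equation.

No integer solutions with |y| ≤ 30.


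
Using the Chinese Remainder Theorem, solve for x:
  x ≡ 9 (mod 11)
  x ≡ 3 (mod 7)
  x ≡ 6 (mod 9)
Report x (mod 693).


Moduli 11, 7, 9 are pairwise coprime; by CRT there is a unique solution modulo M = 11 · 7 · 9 = 693.
Solve pairwise, accumulating the modulus:
  Start with x ≡ 9 (mod 11).
  Combine with x ≡ 3 (mod 7): since gcd(11, 7) = 1, we get a unique residue mod 77.
    Write x = 9 + 11·t and substitute into x ≡ 3 (mod 7): 11·t ≡ 3 − 9 = -6 (mod 7).
    Reduce coefficients mod 7: 4·t ≡ 1 (mod 7).
    The inverse of 4 mod 7 is 2 (since 4·2 = 8 = 1·7 + 1), so t ≡ 2·1 = 2 ≡ 2 (mod 7).
    Then x = 9 + 11·2 = 31, valid modulo lcm(11, 7) = 77: x ≡ 31 (mod 77).
  Combine with x ≡ 6 (mod 9): since gcd(77, 9) = 1, we get a unique residue mod 693.
    Write x = 31 + 77·t and substitute into x ≡ 6 (mod 9): 77·t ≡ 6 − 31 = -25 (mod 9).
    Reduce coefficients mod 9: 5·t ≡ 2 (mod 9).
    The inverse of 5 mod 9 is 2 (since 5·2 = 10 = 1·9 + 1), so t ≡ 2·2 = 4 ≡ 4 (mod 9).
    Then x = 31 + 77·4 = 339, valid modulo lcm(77, 9) = 693: x ≡ 339 (mod 693).
Verify: 339 mod 11 = 9 ✓, 339 mod 7 = 3 ✓, 339 mod 9 = 6 ✓.

x ≡ 339 (mod 693).


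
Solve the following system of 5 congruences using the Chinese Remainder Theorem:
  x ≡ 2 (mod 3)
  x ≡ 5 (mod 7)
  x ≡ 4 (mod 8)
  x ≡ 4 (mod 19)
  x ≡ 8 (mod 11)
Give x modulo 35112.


Product of moduli M = 3 · 7 · 8 · 19 · 11 = 35112.
Merge one congruence at a time:
  Start: x ≡ 2 (mod 3).
  Combine with x ≡ 5 (mod 7); new modulus lcm = 21.
    Write x = 2 + 3·t and substitute into x ≡ 5 (mod 7): 3·t ≡ 5 − 2 = 3 (mod 7).
    The inverse of 3 mod 7 is 5 (since 3·5 = 15 = 2·7 + 1), so t ≡ 5·3 = 15 ≡ 1 (mod 7).
    Then x = 2 + 3·1 = 5, valid modulo lcm(3, 7) = 21: x ≡ 5 (mod 21).
  Combine with x ≡ 4 (mod 8); new modulus lcm = 168.
    Write x = 5 + 21·t and substitute into x ≡ 4 (mod 8): 21·t ≡ 4 − 5 = -1 (mod 8).
    Reduce coefficients mod 8: 5·t ≡ 7 (mod 8).
    The inverse of 5 mod 8 is 5 (since 5·5 = 25 = 3·8 + 1), so t ≡ 5·7 = 35 ≡ 3 (mod 8).
    Then x = 5 + 21·3 = 68, valid modulo lcm(21, 8) = 168: x ≡ 68 (mod 168).
  Combine with x ≡ 4 (mod 19); new modulus lcm = 3192.
    Write x = 68 + 168·t and substitute into x ≡ 4 (mod 19): 168·t ≡ 4 − 68 = -64 (mod 19).
    Reduce coefficients mod 19: 16·t ≡ 12 (mod 19).
    The inverse of 16 mod 19 is 6 (since 16·6 = 96 = 5·19 + 1), so t ≡ 6·12 = 72 ≡ 15 (mod 19).
    Then x = 68 + 168·15 = 2588, valid modulo lcm(168, 19) = 3192: x ≡ 2588 (mod 3192).
  Combine with x ≡ 8 (mod 11); new modulus lcm = 35112.
    Write x = 2588 + 3192·t and substitute into x ≡ 8 (mod 11): 3192·t ≡ 8 − 2588 = -2580 (mod 11).
    Reduce coefficients mod 11: 2·t ≡ 5 (mod 11).
    The inverse of 2 mod 11 is 6 (since 2·6 = 12 = 1·11 + 1), so t ≡ 6·5 = 30 ≡ 8 (mod 11).
    Then x = 2588 + 3192·8 = 28124, valid modulo lcm(3192, 11) = 35112: x ≡ 28124 (mod 35112).
Verify against each original: 28124 mod 3 = 2, 28124 mod 7 = 5, 28124 mod 8 = 4, 28124 mod 19 = 4, 28124 mod 11 = 8.

x ≡ 28124 (mod 35112).


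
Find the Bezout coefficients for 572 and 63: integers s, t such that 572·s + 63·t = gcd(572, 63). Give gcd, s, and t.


Euclidean algorithm on (572, 63) — divide until remainder is 0:
  572 = 9 · 63 + 5
  63 = 12 · 5 + 3
  5 = 1 · 3 + 2
  3 = 1 · 2 + 1
  2 = 2 · 1 + 0
gcd(572, 63) = 1.
Track Bezout coefficients alongside the remainders: start with r₀ = 572 = a·1 + b·0 (s = 1, t = 0) and r₁ = 63 = a·0 + b·1 (s = 0, t = 1); each new remainder r_{k+1} = r_{k-1} − q_k·r_k inherits s_{k+1} = s_{k-1} − q_k·s_k, t_{k+1} = t_{k-1} − q_k·t_k, so r_k = a·s_k + b·t_k at every step:
  q = 9: r = 5, s = 1 − 9·0 = 1, t = 0 − 9·1 = -9  (check: 572·1 + 63·(-9) = 5)
  q = 12: r = 3, s = 0 − 12·1 = -12, t = 1 − 12·(-9) = 109  (check: 572·(-12) + 63·109 = 3)
  q = 1: r = 2, s = 1 − 1·(-12) = 13, t = -9 − 1·109 = -118  (check: 572·13 + 63·(-118) = 2)
  q = 1: r = 1, s = -12 − 1·13 = -25, t = 109 − 1·(-118) = 227  (check: 572·(-25) + 63·227 = 1)
The row with r = 1 (the gcd) gives the Bezout coefficients s = -25, t = 227.
Result: 572 · (-25) + 63 · (227) = 1.

gcd(572, 63) = 1; s = -25, t = 227 (check: 572·(-25) + 63·227 = 1).


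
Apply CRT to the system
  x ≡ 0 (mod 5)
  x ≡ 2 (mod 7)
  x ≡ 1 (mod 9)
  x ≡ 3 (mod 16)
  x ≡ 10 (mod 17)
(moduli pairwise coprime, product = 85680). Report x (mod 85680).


Product of moduli M = 5 · 7 · 9 · 16 · 17 = 85680.
Merge one congruence at a time:
  Start: x ≡ 0 (mod 5).
  Combine with x ≡ 2 (mod 7); new modulus lcm = 35.
    Write x = 0 + 5·t and substitute into x ≡ 2 (mod 7): 5·t ≡ 2 − 0 = 2 (mod 7).
    The inverse of 5 mod 7 is 3 (since 5·3 = 15 = 2·7 + 1), so t ≡ 3·2 = 6 ≡ 6 (mod 7).
    Then x = 0 + 5·6 = 30, valid modulo lcm(5, 7) = 35: x ≡ 30 (mod 35).
  Combine with x ≡ 1 (mod 9); new modulus lcm = 315.
    Write x = 30 + 35·t and substitute into x ≡ 1 (mod 9): 35·t ≡ 1 − 30 = -29 (mod 9).
    Reduce coefficients mod 9: 8·t ≡ 7 (mod 9).
    The inverse of 8 mod 9 is 8 (since 8·8 = 64 = 7·9 + 1), so t ≡ 8·7 = 56 ≡ 2 (mod 9).
    Then x = 30 + 35·2 = 100, valid modulo lcm(35, 9) = 315: x ≡ 100 (mod 315).
  Combine with x ≡ 3 (mod 16); new modulus lcm = 5040.
    Write x = 100 + 315·t and substitute into x ≡ 3 (mod 16): 315·t ≡ 3 − 100 = -97 (mod 16).
    Reduce coefficients mod 16: 11·t ≡ 15 (mod 16).
    The inverse of 11 mod 16 is 3 (since 11·3 = 33 = 2·16 + 1), so t ≡ 3·15 = 45 ≡ 13 (mod 16).
    Then x = 100 + 315·13 = 4195, valid modulo lcm(315, 16) = 5040: x ≡ 4195 (mod 5040).
  Combine with x ≡ 10 (mod 17); new modulus lcm = 85680.
    Write x = 4195 + 5040·t and substitute into x ≡ 10 (mod 17): 5040·t ≡ 10 − 4195 = -4185 (mod 17).
    Reduce coefficients mod 17: 8·t ≡ 14 (mod 17).
    The inverse of 8 mod 17 is 15 (since 8·15 = 120 = 7·17 + 1), so t ≡ 15·14 = 210 ≡ 6 (mod 17).
    Then x = 4195 + 5040·6 = 34435, valid modulo lcm(5040, 17) = 85680: x ≡ 34435 (mod 85680).
Verify against each original: 34435 mod 5 = 0, 34435 mod 7 = 2, 34435 mod 9 = 1, 34435 mod 16 = 3, 34435 mod 17 = 10.

x ≡ 34435 (mod 85680).


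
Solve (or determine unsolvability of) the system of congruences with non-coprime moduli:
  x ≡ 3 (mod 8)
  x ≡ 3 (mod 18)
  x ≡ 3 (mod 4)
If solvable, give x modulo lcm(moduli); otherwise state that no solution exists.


Moduli 8, 18, 4 are not pairwise coprime, so CRT works modulo lcm(m_i) when all pairwise compatibility conditions hold.
Pairwise compatibility: gcd(m_i, m_j) must divide a_i - a_j for every pair.
Merge one congruence at a time:
  Start: x ≡ 3 (mod 8).
  Combine with x ≡ 3 (mod 18): gcd(8, 18) = 2; 3 - 3 = 0, which IS divisible by 2, so compatible.
    Write x = 3 + 8·t and substitute into x ≡ 3 (mod 18): 8·t ≡ 3 − 3 = 0 (mod 18).
    Divide the congruence (and modulus) by g = 2: 4·t ≡ 0 (mod 9).
    The inverse of 4 mod 9 is 7 (since 4·7 = 28 = 3·9 + 1), so t ≡ 7·0 = 0 ≡ 0 (mod 9).
    Then x = 3 + 8·0 = 3, valid modulo lcm(8, 18) = 72: x ≡ 3 (mod 72).
  Combine with x ≡ 3 (mod 4): gcd(72, 4) = 4; 3 - 3 = 0, which IS divisible by 4, so compatible.
    Write x = 3 + 72·t and substitute into x ≡ 3 (mod 4): 72·t ≡ 3 − 3 = 0 (mod 4).
    Divide the congruence (and modulus) by g = 4: 18·t ≡ 0 (mod 1).
    Modulo 1 every t works; take t = 0.
    Then x = 3 + 72·0 = 3, valid modulo lcm(72, 4) = 72: x ≡ 3 (mod 72).
Verify: 3 mod 8 = 3, 3 mod 18 = 3, 3 mod 4 = 3.

x ≡ 3 (mod 72).


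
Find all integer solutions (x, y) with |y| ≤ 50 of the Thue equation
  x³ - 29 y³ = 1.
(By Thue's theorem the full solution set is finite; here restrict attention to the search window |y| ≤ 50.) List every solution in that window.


The equation is x³ - 29y³ = 1. For fixed y, x³ = 29·y³ + 1, so a solution requires the RHS to be a perfect cube.
Strategy: iterate y from -50 to 50, compute RHS = 29·y³ + 1, and check whether it is a (positive or negative) perfect cube.
Check small values of y:
  y = 0: RHS = 1 = (1)³ ⇒ x = 1 works.
  y = 1: RHS = 30 is not a perfect cube.
  y = -1: RHS = -28 is not a perfect cube.
  y = 2: RHS = 233 is not a perfect cube.
  y = -2: RHS = -231 is not a perfect cube.
  y = 3: RHS = 784 is not a perfect cube.
  y = -3: RHS = -782 is not a perfect cube.
Continuing the search up to |y| = 50 finds no further solutions beyond those listed.
Collected solutions: (1, 0).

Solutions (with |y| ≤ 50): (1, 0).


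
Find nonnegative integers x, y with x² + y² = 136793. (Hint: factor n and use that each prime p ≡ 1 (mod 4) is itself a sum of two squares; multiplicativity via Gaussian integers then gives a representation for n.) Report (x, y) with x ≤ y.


Step 1: Factor n = 136793 = 29 · 53 · 89.
Step 2: Check the mod-4 condition on each prime factor: 29 ≡ 1 (mod 4), exponent 1; 53 ≡ 1 (mod 4), exponent 1; 89 ≡ 1 (mod 4), exponent 1.
All primes ≡ 3 (mod 4) appear to even exponent (or don't appear), so by the two-squares theorem n IS expressible as a sum of two squares.
Step 3: Build a representation. Here n = 29 · 53 · 89 is a product of primes ≡ 1 (mod 4). Each prime p ≡ 1 (mod 4) is itself a sum of two squares; find a² by testing p − a² for a perfect square:
  29: 29 − 1² = 28, 29 − 2² = 25 = 5² ⇒ 29 = 2² + 5².
  53: 53 − 1² = 52, 53 − 2² = 49 = 7² ⇒ 53 = 2² + 7².
  89: 89 − 1² = 88, 89 − 2² = 85, 89 − 3² = 80, 89 − 4² = 73, 89 − 5² = 64 = 8² ⇒ 89 = 5² + 8².
  Combine using the Brahmagupta–Fibonacci identity (a² + b²)(c² + d²) = (ac − bd)² + (ad + bc)² = (ac + bd)² + (ad − bc)²:
  29 · 53 = 1537: from (2² + 5²)(2² + 7²), take (2·2 − 5·7, 2·7 + 5·2) = (4 − 35, 14 + 10) = (-31, 24); dropping signs (only squares matter) gives (31, 24); check 31² + 24² = 961 + 576 = 1537 ✓.
  1537 · 89 = 136793: from (31² + 24²)(5² + 8²), take (31·5 − 24·8, 31·8 + 24·5) = (155 − 192, 248 + 120) = (-37, 368); dropping signs (only squares matter) gives (37, 368); check 37² + 368² = 1369 + 135424 = 136793 ✓.
Step 4: Order so x ≤ y and verify: 37² + 368² = 1369 + 135424 = 136793 = n. ✓

n = 136793 = 37² + 368² (one valid representation with x ≤ y).


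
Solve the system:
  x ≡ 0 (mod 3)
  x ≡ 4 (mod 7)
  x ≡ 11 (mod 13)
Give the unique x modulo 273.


Moduli 3, 7, 13 are pairwise coprime; by CRT there is a unique solution modulo M = 3 · 7 · 13 = 273.
Solve pairwise, accumulating the modulus:
  Start with x ≡ 0 (mod 3).
  Combine with x ≡ 4 (mod 7): since gcd(3, 7) = 1, we get a unique residue mod 21.
    Write x = 0 + 3·t and substitute into x ≡ 4 (mod 7): 3·t ≡ 4 − 0 = 4 (mod 7).
    The inverse of 3 mod 7 is 5 (since 3·5 = 15 = 2·7 + 1), so t ≡ 5·4 = 20 ≡ 6 (mod 7).
    Then x = 0 + 3·6 = 18, valid modulo lcm(3, 7) = 21: x ≡ 18 (mod 21).
  Combine with x ≡ 11 (mod 13): since gcd(21, 13) = 1, we get a unique residue mod 273.
    Write x = 18 + 21·t and substitute into x ≡ 11 (mod 13): 21·t ≡ 11 − 18 = -7 (mod 13).
    Reduce coefficients mod 13: 8·t ≡ 6 (mod 13).
    The inverse of 8 mod 13 is 5 (since 8·5 = 40 = 3·13 + 1), so t ≡ 5·6 = 30 ≡ 4 (mod 13).
    Then x = 18 + 21·4 = 102, valid modulo lcm(21, 13) = 273: x ≡ 102 (mod 273).
Verify: 102 mod 3 = 0 ✓, 102 mod 7 = 4 ✓, 102 mod 13 = 11 ✓.

x ≡ 102 (mod 273).


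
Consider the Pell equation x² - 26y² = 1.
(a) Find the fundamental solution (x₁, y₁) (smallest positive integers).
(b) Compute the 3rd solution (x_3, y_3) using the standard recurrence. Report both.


Step 1: Find the fundamental solution (x₁, y₁) of x² - 26y² = 1.
  Expand √26 as a continued fraction. a₀ = ⌊√26⌋ = 5; iterate m_{k+1} = d_k·a_k − m_k, d_{k+1} = (26 − m_{k+1}²)/d_k, a_{k+1} = ⌊(a₀ + m_{k+1})/d_{k+1}⌋ (starting m₀ = 0, d₀ = 1), with convergents p_k = a_k·p_{k-1} + p_{k-2}, q_k = a_k·q_{k-1} + q_{k-2} (p₋₁ = 1, q₋₁ = 0):
  k = 0: a₀ = 5; p₀/q₀ = 5/1; p₀² − 26·q₀² = 25 − 26 = -1.
  k = 1: m = 5, d = 1, a = ⌊(5 + 5)/1⌋ = 10; p/q = (10·5 + 1)/(10·1 + 0) = 51/10; p² − 26·q² = 2601 − 2600 = 1.
  The first convergent with p² − 26·q² = 1 gives the fundamental solution (x₁, y₁) = (51, 10).
Step 2: Apply the recurrence (x_{n+1}, y_{n+1}) = (x₁x_n + 26y₁y_n, x₁y_n + y₁x_n) repeatedly.
  From (x_1, y_1) = (51, 10): x_2 = 51·51 + 26·10·10 = 5201; y_2 = 51·10 + 10·51 = 1020.
  From (x_2, y_2) = (5201, 1020): x_3 = 51·5201 + 26·10·1020 = 530451; y_3 = 51·1020 + 10·5201 = 104030.
Step 3: Verify x_3² - 26·y_3² = 281378263401 - 281378263400 = 1 (should be 1). ✓

(x_1, y_1) = (51, 10); (x_3, y_3) = (530451, 104030).


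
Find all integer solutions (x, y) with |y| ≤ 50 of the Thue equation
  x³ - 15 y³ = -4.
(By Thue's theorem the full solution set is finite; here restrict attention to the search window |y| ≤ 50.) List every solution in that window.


The equation is x³ - 15y³ = -4. For fixed y, x³ = 15·y³ − 4, so a solution requires the RHS to be a perfect cube.
Strategy: iterate y from -50 to 50, compute RHS = 15·y³ − 4, and check whether it is a (positive or negative) perfect cube.
Check small values of y:
  y = 0: RHS = -4 is not a perfect cube.
  y = 1: RHS = 11 is not a perfect cube.
  y = -1: RHS = -19 is not a perfect cube.
  y = 2: RHS = 116 is not a perfect cube.
  y = -2: RHS = -124 is not a perfect cube.
  y = 3: RHS = 401 is not a perfect cube.
  y = -3: RHS = -409 is not a perfect cube.
Continuing the search up to |y| = 50 finds no solutions either.
No (x, y) in the scanned range satisfies the equation.

No integer solutions with |y| ≤ 50.


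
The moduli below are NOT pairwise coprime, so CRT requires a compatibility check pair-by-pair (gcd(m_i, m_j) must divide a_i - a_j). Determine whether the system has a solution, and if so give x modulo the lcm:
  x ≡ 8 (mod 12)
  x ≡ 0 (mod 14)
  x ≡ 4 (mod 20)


Moduli 12, 14, 20 are not pairwise coprime, so CRT works modulo lcm(m_i) when all pairwise compatibility conditions hold.
Pairwise compatibility: gcd(m_i, m_j) must divide a_i - a_j for every pair.
Merge one congruence at a time:
  Start: x ≡ 8 (mod 12).
  Combine with x ≡ 0 (mod 14): gcd(12, 14) = 2; 0 - 8 = -8, which IS divisible by 2, so compatible.
    Write x = 8 + 12·t and substitute into x ≡ 0 (mod 14): 12·t ≡ 0 − 8 = -8 (mod 14).
    Divide the congruence (and modulus) by g = 2: 6·t ≡ -4 (mod 7).
    Reduce coefficients mod 7: 6·t ≡ 3 (mod 7).
    The inverse of 6 mod 7 is 6 (since 6·6 = 36 = 5·7 + 1), so t ≡ 6·3 = 18 ≡ 4 (mod 7).
    Then x = 8 + 12·4 = 56, valid modulo lcm(12, 14) = 84: x ≡ 56 (mod 84).
  Combine with x ≡ 4 (mod 20): gcd(84, 20) = 4; 4 - 56 = -52, which IS divisible by 4, so compatible.
    Write x = 56 + 84·t and substitute into x ≡ 4 (mod 20): 84·t ≡ 4 − 56 = -52 (mod 20).
    Divide the congruence (and modulus) by g = 4: 21·t ≡ -13 (mod 5).
    Reduce coefficients mod 5: 1·t ≡ 2 (mod 5).
    So t ≡ 2 (mod 5).
    Then x = 56 + 84·2 = 224, valid modulo lcm(84, 20) = 420: x ≡ 224 (mod 420).
Verify: 224 mod 12 = 8, 224 mod 14 = 0, 224 mod 20 = 4.

x ≡ 224 (mod 420).


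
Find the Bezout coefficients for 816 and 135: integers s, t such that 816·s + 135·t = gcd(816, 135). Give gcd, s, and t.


Euclidean algorithm on (816, 135) — divide until remainder is 0:
  816 = 6 · 135 + 6
  135 = 22 · 6 + 3
  6 = 2 · 3 + 0
gcd(816, 135) = 3.
Track Bezout coefficients alongside the remainders: start with r₀ = 816 = a·1 + b·0 (s = 1, t = 0) and r₁ = 135 = a·0 + b·1 (s = 0, t = 1); each new remainder r_{k+1} = r_{k-1} − q_k·r_k inherits s_{k+1} = s_{k-1} − q_k·s_k, t_{k+1} = t_{k-1} − q_k·t_k, so r_k = a·s_k + b·t_k at every step:
  q = 6: r = 6, s = 1 − 6·0 = 1, t = 0 − 6·1 = -6  (check: 816·1 + 135·(-6) = 6)
  q = 22: r = 3, s = 0 − 22·1 = -22, t = 1 − 22·(-6) = 133  (check: 816·(-22) + 135·133 = 3)
The row with r = 3 (the gcd) gives the Bezout coefficients s = -22, t = 133.
Result: 816 · (-22) + 135 · (133) = 3.

gcd(816, 135) = 3; s = -22, t = 133 (check: 816·(-22) + 135·133 = 3).


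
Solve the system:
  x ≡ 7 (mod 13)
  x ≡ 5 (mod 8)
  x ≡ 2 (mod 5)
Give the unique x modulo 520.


Moduli 13, 8, 5 are pairwise coprime; by CRT there is a unique solution modulo M = 13 · 8 · 5 = 520.
Solve pairwise, accumulating the modulus:
  Start with x ≡ 7 (mod 13).
  Combine with x ≡ 5 (mod 8): since gcd(13, 8) = 1, we get a unique residue mod 104.
    Write x = 7 + 13·t and substitute into x ≡ 5 (mod 8): 13·t ≡ 5 − 7 = -2 (mod 8).
    Reduce coefficients mod 8: 5·t ≡ 6 (mod 8).
    The inverse of 5 mod 8 is 5 (since 5·5 = 25 = 3·8 + 1), so t ≡ 5·6 = 30 ≡ 6 (mod 8).
    Then x = 7 + 13·6 = 85, valid modulo lcm(13, 8) = 104: x ≡ 85 (mod 104).
  Combine with x ≡ 2 (mod 5): since gcd(104, 5) = 1, we get a unique residue mod 520.
    Write x = 85 + 104·t and substitute into x ≡ 2 (mod 5): 104·t ≡ 2 − 85 = -83 (mod 5).
    Reduce coefficients mod 5: 4·t ≡ 2 (mod 5).
    The inverse of 4 mod 5 is 4 (since 4·4 = 16 = 3·5 + 1), so t ≡ 4·2 = 8 ≡ 3 (mod 5).
    Then x = 85 + 104·3 = 397, valid modulo lcm(104, 5) = 520: x ≡ 397 (mod 520).
Verify: 397 mod 13 = 7 ✓, 397 mod 8 = 5 ✓, 397 mod 5 = 2 ✓.

x ≡ 397 (mod 520).


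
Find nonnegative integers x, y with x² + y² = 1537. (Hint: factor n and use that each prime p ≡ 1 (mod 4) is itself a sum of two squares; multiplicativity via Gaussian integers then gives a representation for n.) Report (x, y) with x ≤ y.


Step 1: Factor n = 1537 = 29 · 53.
Step 2: Check the mod-4 condition on each prime factor: 29 ≡ 1 (mod 4), exponent 1; 53 ≡ 1 (mod 4), exponent 1.
All primes ≡ 3 (mod 4) appear to even exponent (or don't appear), so by the two-squares theorem n IS expressible as a sum of two squares.
Step 3: Build a representation. Here n = 29 · 53 is a product of primes ≡ 1 (mod 4). Each prime p ≡ 1 (mod 4) is itself a sum of two squares; find a² by testing p − a² for a perfect square:
  29: 29 − 1² = 28, 29 − 2² = 25 = 5² ⇒ 29 = 2² + 5².
  53: 53 − 1² = 52, 53 − 2² = 49 = 7² ⇒ 53 = 2² + 7².
  Combine using the Brahmagupta–Fibonacci identity (a² + b²)(c² + d²) = (ac − bd)² + (ad + bc)² = (ac + bd)² + (ad − bc)²:
  29 · 53 = 1537: from (2² + 5²)(2² + 7²), take (2·2 − 5·7, 2·7 + 5·2) = (4 − 35, 14 + 10) = (-31, 24); dropping signs (only squares matter) gives (31, 24); check 31² + 24² = 961 + 576 = 1537 ✓.
Step 4: Order so x ≤ y and verify: 24² + 31² = 576 + 961 = 1537 = n. ✓

n = 1537 = 24² + 31² (one valid representation with x ≤ y).
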